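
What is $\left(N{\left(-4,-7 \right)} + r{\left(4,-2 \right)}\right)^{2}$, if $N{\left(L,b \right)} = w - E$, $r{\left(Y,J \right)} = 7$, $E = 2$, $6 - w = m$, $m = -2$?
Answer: $169$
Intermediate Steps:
$w = 8$ ($w = 6 - -2 = 6 + 2 = 8$)
$N{\left(L,b \right)} = 6$ ($N{\left(L,b \right)} = 8 - 2 = 6$)
$\left(N{\left(-4,-7 \right)} + r{\left(4,-2 \right)}\right)^{2} = \left(6 + 7\right)^{2} = 13^{2} = 169$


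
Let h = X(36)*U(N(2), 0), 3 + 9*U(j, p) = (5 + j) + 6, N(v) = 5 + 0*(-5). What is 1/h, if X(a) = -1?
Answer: -9/13 ≈ -0.69231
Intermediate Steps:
N(v) = 5 (N(v) = 5 + 0 = 5)
U(j, p) = 8/9 + j/9 (U(j, p) = -1/3 + ((5 + j) + 6)/9 = -1/3 + (11 + j)/9 = -1/3 + (11/9 + j/9) = 8/9 + j/9)
h = -13/9 (h = -(8/9 + (1/9)*5) = -(8/9 + 5/9) = -1*13/9 = -13/9 ≈ -1.4444)
1/h = 1/(-13/9) = -9/13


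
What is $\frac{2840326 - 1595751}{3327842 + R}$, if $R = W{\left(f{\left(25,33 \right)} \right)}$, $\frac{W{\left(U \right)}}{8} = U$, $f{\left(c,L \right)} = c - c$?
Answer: $\frac{1244575}{3327842} \approx 0.37399$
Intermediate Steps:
$f{\left(c,L \right)} = 0$
$W{\left(U \right)} = 8 U$
$R = 0$ ($R = 8 \cdot 0 = 0$)
$\frac{2840326 - 1595751}{3327842 + R} = \frac{2840326 - 1595751}{3327842 + 0} = \frac{1244575}{3327842}$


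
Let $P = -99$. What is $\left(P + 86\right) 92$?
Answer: $-1196$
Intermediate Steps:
$\left(P + 86\right) 92 = \left(-99 + 86\right) 92 = \left(-13\right) 92 = -1196$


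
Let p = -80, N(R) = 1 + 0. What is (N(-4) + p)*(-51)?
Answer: 4029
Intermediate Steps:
N(R) = 1
(N(-4) + p)*(-51) = (1 - 80)*(-51) = -79*(-51) = 4029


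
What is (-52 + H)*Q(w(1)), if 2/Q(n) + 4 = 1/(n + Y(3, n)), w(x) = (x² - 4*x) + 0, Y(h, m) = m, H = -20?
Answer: 864/25 ≈ 34.560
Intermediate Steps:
w(x) = x² - 4*x
Q(n) = 2/(-4 + 1/(2*n)) (Q(n) = 2/(-4 + 1/(n + n)) = 2/(-4 + 1/(2*n)))
(-52 + H)*Q(w(1)) = (-52 - 20)*(-4*1*(-4 + 1)/(-1 + 8*(1*(-4 + 1)))) = -(-288)*1*(-3)/(-1 + 8*(1*(-3))) = -(-288)*(-3)/(-1 + 8*(-3)) = -(-288)*(-3)/(-1 - 24) = -(-288)*(-3)/(-25) = -(-288)*(-3)*(-1)/25 = -72*(-12/25) = 864/25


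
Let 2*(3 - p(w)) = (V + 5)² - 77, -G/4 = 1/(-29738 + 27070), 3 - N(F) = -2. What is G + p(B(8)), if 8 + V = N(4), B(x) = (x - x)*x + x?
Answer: 52695/1334 ≈ 39.502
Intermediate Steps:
N(F) = 5 (N(F) = 3 - 1*(-2) = 3 + 2 = 5)
B(x) = x (B(x) = 0*x + x = 0 + x = x)
V = -3 (V = -8 + 5 = -3)
G = 1/667 (G = -4/(-29738 + 27070) = -4/(-2668) = -4*(-1/2668) = 1/667 ≈ 0.0014993)
p(w) = 79/2 (p(w) = 3 - ((-3 + 5)² - 77)/2 = 3 - (2² - 77)/2 = 3 - (4 - 77)/2 = 3 - ½*(-73) = 3 + 73/2 = 79/2)
G + p(B(8)) = 1/667 + 79/2 = 52695/1334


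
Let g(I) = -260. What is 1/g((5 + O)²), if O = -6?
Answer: -1/260 ≈ -0.0038462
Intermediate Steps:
1/g((5 + O)²) = 1/(-260) = -1/260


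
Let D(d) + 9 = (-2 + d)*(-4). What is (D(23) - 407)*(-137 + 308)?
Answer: -85500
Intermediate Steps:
D(d) = -1 - 4*d (D(d) = -9 + (-2 + d)*(-4) = -9 + (8 - 4*d) = -1 - 4*d)
(D(23) - 407)*(-137 + 308) = ((-1 - 4*23) - 407)*(-137 + 308) = ((-1 - 92) - 407)*171 = (-93 - 407)*171 = -500*171 = -85500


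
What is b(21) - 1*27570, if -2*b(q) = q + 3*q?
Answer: -27612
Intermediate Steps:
b(q) = -2*q (b(q) = -(q + 3*q)/2 = -2*q)
b(21) - 1*27570 = -2*21 - 1*27570 = -42 - 27570 = -27612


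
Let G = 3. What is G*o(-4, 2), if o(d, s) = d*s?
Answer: -24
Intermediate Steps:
G*o(-4, 2) = 3*(-4*2) = 3*(-8) = -24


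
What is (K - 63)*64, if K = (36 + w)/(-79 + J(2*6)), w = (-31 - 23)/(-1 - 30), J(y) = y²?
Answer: -123840/31 ≈ -3994.8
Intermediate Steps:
w = 54/31 (w = -54/(-31) = -54*(-1/31) = 54/31 ≈ 1.7419)
K = 18/31 (K = (36 + 54/31)/(-79 + (2*6)²) = 1170/(31*(-79 + 12²)) = 1170/(31*(-79 + 144)) = (1170/31)/65 = (1170/31)*(1/65) = 18/31 ≈ 0.58065)
(K - 63)*64 = (18/31 - 63)*64 = -1935/31*64 = -123840/31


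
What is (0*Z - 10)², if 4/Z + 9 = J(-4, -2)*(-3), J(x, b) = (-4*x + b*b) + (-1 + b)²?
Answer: 100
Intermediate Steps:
J(x, b) = b² + (-1 + b)² - 4*x (J(x, b) = (-4*x + b²) + (-1 + b)² = (b² - 4*x) + (-1 + b)² = b² + (-1 + b)² - 4*x)
Z = -1/24 (Z = 4/(-9 + ((-2)² + (-1 - 2)² - 4*(-4))*(-3)) = 4/(-9 + (4 + (-3)² + 16)*(-3)) = 4/(-9 + (4 + 9 + 16)*(-3)) = 4/(-9 + 29*(-3)) = 4/(-9 - 87) = 4/(-96) = 4*(-1/96) = -1/24 ≈ -0.041667)
(0*Z - 10)² = (0*(-1/24) - 10)² = (0 - 10)² = (-10)² = 100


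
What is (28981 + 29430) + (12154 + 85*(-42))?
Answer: 66995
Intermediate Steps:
(28981 + 29430) + (12154 + 85*(-42)) = 58411 + (12154 - 3570) = 58411 + 8584 = 66995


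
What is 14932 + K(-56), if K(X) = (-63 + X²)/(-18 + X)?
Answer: 1101895/74 ≈ 14890.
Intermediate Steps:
K(X) = (-63 + X²)/(-18 + X)
14932 + K(-56) = 14932 + (-63 + (-56)²)/(-18 - 56) = 14932 + (-63 + 3136)/(-74) = 14932 - 1/74*3073 = 14932 - 3073/74 = 1101895/74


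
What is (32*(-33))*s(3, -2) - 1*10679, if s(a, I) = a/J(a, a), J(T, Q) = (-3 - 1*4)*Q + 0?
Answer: -73697/7 ≈ -10528.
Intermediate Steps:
J(T, Q) = -7*Q (J(T, Q) = (-3 - 4)*Q + 0 = -7*Q + 0 = -7*Q)
s(a, I) = -1/7 (s(a, I) = a/((-7*a)) = a*(-1/(7*a)) = -1/7)
(32*(-33))*s(3, -2) - 1*10679 = (32*(-33))*(-1/7) - 1*10679 = -1056*(-1/7) - 10679 = 1056/7 - 10679 = -73697/7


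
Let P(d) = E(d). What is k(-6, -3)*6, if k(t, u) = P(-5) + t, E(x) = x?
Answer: -66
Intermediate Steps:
P(d) = d
k(t, u) = -5 + t
k(-6, -3)*6 = (-5 - 6)*6 = -11*6 = -66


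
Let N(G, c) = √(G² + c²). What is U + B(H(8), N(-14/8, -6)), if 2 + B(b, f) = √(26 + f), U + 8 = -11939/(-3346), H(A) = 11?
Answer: -21521/3346 + √129/2 ≈ -0.75295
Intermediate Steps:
U = -14829/3346 (U = -8 - 11939/(-3346) = -8 - 11939*(-1/3346) = -8 + 11939/3346 = -14829/3346 ≈ -4.4319)
B(b, f) = -2 + √(26 + f)
U + B(H(8), N(-14/8, -6)) = -14829/3346 + (-2 + √(26 + √((-14/8)² + (-6)²))) = -14829/3346 + (-2 + √(26 + √((-14*⅛)² + 36))) = -14829/3346 + (-2 + √(26 + √((-7/4)² + 36))) = -14829/3346 + (-2 + √(26 + √(49/16 + 36))) = -14829/3346 + (-2 + √(26 + √(625/16))) = -14829/3346 + (-2 + √(26 + 25/4)) = -14829/3346 + (-2 + √(129/4)) = -14829/3346 + (-2 + √129/2) = -21521/3346 + √129/2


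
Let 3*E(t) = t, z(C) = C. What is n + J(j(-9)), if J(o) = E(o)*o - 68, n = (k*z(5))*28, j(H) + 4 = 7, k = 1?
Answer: 75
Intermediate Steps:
j(H) = 3 (j(H) = -4 + 7 = 3)
E(t) = t/3
n = 140 (n = (1*5)*28 = 5*28 = 140)
J(o) = -68 + o**2/3 (J(o) = (o/3)*o - 68 = o**2/3 - 68 = -68 + o**2/3)
n + J(j(-9)) = 140 + (-68 + (1/3)*3**2) = 140 + (-68 + (1/3)*9) = 140 + (-68 + 3) = 140 - 65 = 75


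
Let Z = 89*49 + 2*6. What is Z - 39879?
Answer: -35506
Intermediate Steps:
Z = 4373 (Z = 4361 + 12 = 4373)
Z - 39879 = 4373 - 39879 = -35506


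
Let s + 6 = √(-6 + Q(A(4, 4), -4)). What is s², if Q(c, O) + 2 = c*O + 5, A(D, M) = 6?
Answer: 9 - 36*I*√3 ≈ 9.0 - 62.354*I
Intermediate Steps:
Q(c, O) = 3 + O*c (Q(c, O) = -2 + (c*O + 5) = -2 + (O*c + 5) = -2 + (5 + O*c) = 3 + O*c)
s = -6 + 3*I*√3 (s = -6 + √(-6 + (3 - 4*6)) = -6 + √(-6 + (3 - 24)) = -6 + √(-6 - 21) = -6 + √(-27) = -6 + 3*I*√3 ≈ -6.0 + 5.1962*I)
s² = (-6 + 3*I*√3)²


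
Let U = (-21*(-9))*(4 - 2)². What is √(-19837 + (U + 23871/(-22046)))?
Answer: I*√1740362278/302 ≈ 138.14*I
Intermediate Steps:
U = 756 (U = 189*2² = 189*4 = 756)
√(-19837 + (U + 23871/(-22046))) = √(-19837 + (756 + 23871/(-22046))) = √(-19837 + (756 + 23871*(-1/22046))) = √(-19837 + (756 - 327/302)) = √(-19837 + 227985/302) = √(-5762789/302) = I*√1740362278/302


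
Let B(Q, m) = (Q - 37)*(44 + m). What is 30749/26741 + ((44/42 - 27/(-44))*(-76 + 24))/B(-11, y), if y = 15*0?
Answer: 128390023/107819712 ≈ 1.1908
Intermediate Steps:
y = 0
B(Q, m) = (-37 + Q)*(44 + m)
30749/26741 + ((44/42 - 27/(-44))*(-76 + 24))/B(-11, y) = 30749/26741 + ((44/42 - 27/(-44))*(-76 + 24))/(-1628 - 37*0 + 44*(-11) - 11*0) = 30749*(1/26741) + ((44*(1/42) - 27*(-1/44))*(-52))/(-1628 + 0 - 484 + 0) = 30749/26741 + ((22/21 + 27/44)*(-52))/(-2112) = 30749/26741 + ((1535/924)*(-52))*(-1/2112) = 30749/26741 - 19955/231*(-1/2112) = 30749/26741 + 19955/487872 = 128390023/107819712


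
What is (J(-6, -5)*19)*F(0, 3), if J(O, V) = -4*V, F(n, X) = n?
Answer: 0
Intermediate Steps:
(J(-6, -5)*19)*F(0, 3) = (-4*(-5)*19)*0 = (20*19)*0 = 380*0 = 0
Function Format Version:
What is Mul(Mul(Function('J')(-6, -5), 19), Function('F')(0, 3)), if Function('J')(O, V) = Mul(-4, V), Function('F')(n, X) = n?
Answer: 0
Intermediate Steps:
Mul(Mul(Function('J')(-6, -5), 19), Function('F')(0, 3)) = Mul(Mul(Mul(-4, -5), 19), 0) = Mul(Mul(20, 19), 0) = Mul(380, 0) = 0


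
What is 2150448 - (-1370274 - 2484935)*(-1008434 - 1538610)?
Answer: -9819384801748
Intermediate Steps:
2150448 - (-1370274 - 2484935)*(-1008434 - 1538610) = 2150448 - (-3855209)*(-2547044) = 2150448 - 1*9819386952196 = 2150448 - 9819386952196 = -9819384801748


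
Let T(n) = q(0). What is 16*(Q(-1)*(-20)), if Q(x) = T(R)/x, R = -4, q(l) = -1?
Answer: -320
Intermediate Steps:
T(n) = -1
Q(x) = -1/x
16*(Q(-1)*(-20)) = 16*(-1/(-1)*(-20)) = 16*(-1*(-1)*(-20)) = 16*(1*(-20)) = 16*(-20) = -320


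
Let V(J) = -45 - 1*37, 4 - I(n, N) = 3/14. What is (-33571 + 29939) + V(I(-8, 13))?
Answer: -3714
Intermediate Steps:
I(n, N) = 53/14 (I(n, N) = 4 - 3/14 = 53/14)
V(J) = -82 (V(J) = -45 - 37 = -82)
(-33571 + 29939) + V(I(-8, 13)) = (-33571 + 29939) - 82 = -3632 - 82 = -3714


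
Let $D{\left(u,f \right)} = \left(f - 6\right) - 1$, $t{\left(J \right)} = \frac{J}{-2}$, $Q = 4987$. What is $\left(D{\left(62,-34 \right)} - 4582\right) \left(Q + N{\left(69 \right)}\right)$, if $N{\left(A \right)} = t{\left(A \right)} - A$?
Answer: $- \frac{45152841}{2} \approx -2.2576 \cdot 10^{7}$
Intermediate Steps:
$t{\left(J \right)} = - \frac{J}{2}$ ($t{\left(J \right)} = J \left(- \frac{1}{2}\right) = - \frac{J}{2}$)
$D{\left(u,f \right)} = -7 + f$ ($D{\left(u,f \right)} = \left(-6 + f\right) - 1 = -7 + f$)
$N{\left(A \right)} = - \frac{3 A}{2}$ ($N{\left(A \right)} = - \frac{A}{2} - A = - \frac{3 A}{2}$)
$\left(D{\left(62,-34 \right)} - 4582\right) \left(Q + N{\left(69 \right)}\right) = \left(\left(-7 - 34\right) - 4582\right) \left(4987 - \frac{207}{2}\right) = \left(-41 - 4582\right) \left(4987 - \frac{207}{2}\right) = \left(-4623\right) \frac{9767}{2} = - \frac{45152841}{2}$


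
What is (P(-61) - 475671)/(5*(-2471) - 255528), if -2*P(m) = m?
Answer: 951281/535766 ≈ 1.7756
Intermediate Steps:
P(m) = -m/2
(P(-61) - 475671)/(5*(-2471) - 255528) = (-½*(-61) - 475671)/(5*(-2471) - 255528) = (61/2 - 475671)/(-12355 - 255528) = -951281/2/(-267883) = -951281/2*(-1/267883) = 951281/535766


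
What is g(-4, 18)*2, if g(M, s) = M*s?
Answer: -144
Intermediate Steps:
g(-4, 18)*2 = -4*18*2 = -72*2 = -144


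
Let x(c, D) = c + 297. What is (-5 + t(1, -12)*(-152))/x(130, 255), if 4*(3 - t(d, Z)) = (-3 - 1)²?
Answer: 21/61 ≈ 0.34426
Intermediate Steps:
x(c, D) = 297 + c
t(d, Z) = -1 (t(d, Z) = 3 - (-3 - 1)²/4 = 3 - ¼*(-4)² = 3 - ¼*16 = 3 - 4 = -1)
(-5 + t(1, -12)*(-152))/x(130, 255) = (-5 - 1*(-152))/(297 + 130) = (-5 + 152)/427 = 147*(1/427) = 21/61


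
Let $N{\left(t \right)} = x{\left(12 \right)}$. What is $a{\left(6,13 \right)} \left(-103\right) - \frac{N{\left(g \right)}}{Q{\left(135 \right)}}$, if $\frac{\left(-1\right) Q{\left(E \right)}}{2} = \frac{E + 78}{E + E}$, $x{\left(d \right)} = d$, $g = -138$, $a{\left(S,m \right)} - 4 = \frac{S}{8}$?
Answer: $- \frac{136787}{284} \approx -481.64$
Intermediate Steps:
$a{\left(S,m \right)} = 4 + \frac{S}{8}$
$Q{\left(E \right)} = - \frac{78 + E}{E}$ ($Q{\left(E \right)} = - 2 \frac{E + 78}{E + E} = - 2 \frac{78 + E}{2 E} = - \frac{78 + E}{E}$)
$N{\left(t \right)} = 12$
$a{\left(6,13 \right)} \left(-103\right) - \frac{N{\left(g \right)}}{Q{\left(135 \right)}} = \left(4 + \frac{1}{8} \cdot 6\right) \left(-103\right) - \frac{12}{\frac{1}{135} \left(-78 - 135\right)} = \left(4 + \frac{3}{4}\right) \left(-103\right) - \frac{12}{\frac{1}{135} \left(-78 - 135\right)} = \frac{19}{4} \left(-103\right) - \frac{12}{\frac{1}{135} \left(-213\right)} = - \frac{1957}{4} - \frac{12}{- \frac{71}{45}} = - \frac{1957}{4} - 12 \left(- \frac{45}{71}\right) = - \frac{1957}{4} - - \frac{540}{71} = - \frac{1957}{4} + \frac{540}{71} = - \frac{136787}{284}$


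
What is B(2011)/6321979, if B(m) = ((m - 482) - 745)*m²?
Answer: 3170590864/6321979 ≈ 501.52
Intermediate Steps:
B(m) = m²*(-1227 + m) (B(m) = ((-482 + m) - 745)*m² = (-1227 + m)*m² = m²*(-1227 + m))
B(2011)/6321979 = (2011²*(-1227 + 2011))/6321979 = (4044121*784)*(1/6321979) = 3170590864*(1/6321979) = 3170590864/6321979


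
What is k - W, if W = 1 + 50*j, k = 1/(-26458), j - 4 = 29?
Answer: -43682159/26458 ≈ -1651.0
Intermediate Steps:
j = 33 (j = 4 + 29 = 33)
k = -1/26458 ≈ -3.7796e-5
W = 1651 (W = 1 + 50*33 = 1 + 1650 = 1651)
k - W = -1/26458 - 1*1651 = -1/26458 - 1651 = -43682159/26458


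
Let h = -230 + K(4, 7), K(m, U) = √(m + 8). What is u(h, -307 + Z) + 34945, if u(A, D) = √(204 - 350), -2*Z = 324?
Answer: 34945 + I*√146 ≈ 34945.0 + 12.083*I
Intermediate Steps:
Z = -162 (Z = -½*324 = -162)
K(m, U) = √(8 + m)
h = -230 + 2*√3 (h = -230 + √(8 + 4) = -230 + √12 = -230 + 2*√3 ≈ -226.54)
u(A, D) = I*√146 (u(A, D) = √(-146) = I*√146)
u(h, -307 + Z) + 34945 = I*√146 + 34945 = 34945 + I*√146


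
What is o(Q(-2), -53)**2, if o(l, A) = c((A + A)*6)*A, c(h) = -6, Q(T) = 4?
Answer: 101124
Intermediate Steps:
o(l, A) = -6*A
o(Q(-2), -53)**2 = (-6*(-53))**2 = 318**2 = 101124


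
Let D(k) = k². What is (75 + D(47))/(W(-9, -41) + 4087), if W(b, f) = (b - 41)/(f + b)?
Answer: 571/1022 ≈ 0.55871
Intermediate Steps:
W(b, f) = (-41 + b)/(b + f)
(75 + D(47))/(W(-9, -41) + 4087) = (75 + 47²)/((-41 - 9)/(-9 - 41) + 4087) = (75 + 2209)/(-50/(-50) + 4087) = 2284/(-1/50*(-50) + 4087) = 2284/(1 + 4087) = 2284/4088 = 2284*(1/4088) = 571/1022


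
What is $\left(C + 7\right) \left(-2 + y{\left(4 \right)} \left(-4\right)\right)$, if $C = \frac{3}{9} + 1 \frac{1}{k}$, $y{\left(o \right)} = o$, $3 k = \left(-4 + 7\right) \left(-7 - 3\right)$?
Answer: $- \frac{651}{5} \approx -130.2$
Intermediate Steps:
$k = -10$ ($k = \frac{\left(-4 + 7\right) \left(-7 - 3\right)}{3} = \frac{3 \left(-10\right)}{3} = \frac{1}{3} \left(-30\right) = -10$)
$C = \frac{7}{30}$ ($C = \frac{3}{9} + 1 \frac{1}{-10} = 3 \cdot \frac{1}{9} + 1 \left(- \frac{1}{10}\right) = \frac{1}{3} - \frac{1}{10} = \frac{7}{30} \approx 0.23333$)
$\left(C + 7\right) \left(-2 + y{\left(4 \right)} \left(-4\right)\right) = \left(\frac{7}{30} + 7\right) \left(-2 + 4 \left(-4\right)\right) = \frac{217 \left(-2 - 16\right)}{30} = \frac{217}{30} \left(-18\right) = - \frac{651}{5}$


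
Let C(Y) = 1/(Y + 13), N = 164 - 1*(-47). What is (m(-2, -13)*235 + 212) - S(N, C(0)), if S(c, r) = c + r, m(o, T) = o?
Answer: -6098/13 ≈ -469.08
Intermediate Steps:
N = 211 (N = 164 + 47 = 211)
C(Y) = 1/(13 + Y)
(m(-2, -13)*235 + 212) - S(N, C(0)) = (-2*235 + 212) - (211 + 1/(13 + 0)) = (-470 + 212) - (211 + 1/13) = -258 - (211 + 1/13) = -258 - 1*2744/13 = -258 - 2744/13 = -6098/13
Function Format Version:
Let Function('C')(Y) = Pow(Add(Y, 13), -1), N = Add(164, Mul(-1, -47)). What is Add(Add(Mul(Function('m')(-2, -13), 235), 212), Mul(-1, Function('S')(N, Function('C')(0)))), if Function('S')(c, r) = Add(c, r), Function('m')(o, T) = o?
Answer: Rational(-6098, 13) ≈ -469.08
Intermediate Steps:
N = 211 (N = Add(164, 47) = 211)
Function('C')(Y) = Pow(Add(13, Y), -1)
Add(Add(Mul(Function('m')(-2, -13), 235), 212), Mul(-1, Function('S')(N, Function('C')(0)))) = Add(Add(Mul(-2, 235), 212), Mul(-1, Add(211, Pow(Add(13, 0), -1)))) = Add(Add(-470, 212), Mul(-1, Add(211, Pow(13, -1)))) = Add(-258, Mul(-1, Add(211, Rational(1, 13)))) = Add(-258, Mul(-1, Rational(2744, 13))) = Add(-258, Rational(-2744, 13)) = Rational(-6098, 13)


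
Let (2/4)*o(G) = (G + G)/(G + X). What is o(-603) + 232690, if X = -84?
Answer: 53286814/229 ≈ 2.3269e+5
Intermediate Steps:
o(G) = 4*G/(-84 + G) (o(G) = 2*((G + G)/(G - 84)) = 2*((2*G)/(-84 + G)) = 2*(2*G/(-84 + G)) = 4*G/(-84 + G))
o(-603) + 232690 = 4*(-603)/(-84 - 603) + 232690 = 4*(-603)/(-687) + 232690 = 4*(-603)*(-1/687) + 232690 = 804/229 + 232690 = 53286814/229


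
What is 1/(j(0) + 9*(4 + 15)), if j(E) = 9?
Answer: 1/180 ≈ 0.0055556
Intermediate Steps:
1/(j(0) + 9*(4 + 15)) = 1/(9 + 9*(4 + 15)) = 1/(9 + 9*19) = 1/(9 + 171) = 1/180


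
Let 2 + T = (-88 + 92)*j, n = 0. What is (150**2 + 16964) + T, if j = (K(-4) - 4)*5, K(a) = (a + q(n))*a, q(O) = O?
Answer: 39702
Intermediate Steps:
K(a) = a**2 (K(a) = (a + 0)*a = a*a = a**2)
j = 60 (j = ((-4)**2 - 4)*5 = (16 - 4)*5 = 12*5 = 60)
T = 238 (T = -2 + (-88 + 92)*60 = -2 + 4*60 = -2 + 240 = 238)
(150**2 + 16964) + T = (150**2 + 16964) + 238 = (22500 + 16964) + 238 = 39464 + 238 = 39702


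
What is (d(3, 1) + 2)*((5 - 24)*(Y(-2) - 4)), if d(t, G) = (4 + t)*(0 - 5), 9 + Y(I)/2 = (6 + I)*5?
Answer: 11286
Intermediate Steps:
Y(I) = 42 + 10*I (Y(I) = -18 + 2*((6 + I)*5) = -18 + 2*(30 + 5*I) = -18 + (60 + 10*I) = 42 + 10*I)
d(t, G) = -20 - 5*t (d(t, G) = (4 + t)*(-5) = -20 - 5*t)
(d(3, 1) + 2)*((5 - 24)*(Y(-2) - 4)) = ((-20 - 5*3) + 2)*((5 - 24)*((42 + 10*(-2)) - 4)) = ((-20 - 15) + 2)*(-19*((42 - 20) - 4)) = (-35 + 2)*(-19*(22 - 4)) = -(-627)*18 = -33*(-342) = 11286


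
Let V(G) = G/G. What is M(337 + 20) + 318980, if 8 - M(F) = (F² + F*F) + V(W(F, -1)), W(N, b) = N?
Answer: 64089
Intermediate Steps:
V(G) = 1
M(F) = 7 - 2*F² (M(F) = 8 - ((F² + F*F) + 1) = 8 - ((F² + F²) + 1) = 8 - (2*F² + 1) = 8 - (1 + 2*F²) = 8 + (-1 - 2*F²) = 7 - 2*F²)
M(337 + 20) + 318980 = (7 - 2*(337 + 20)²) + 318980 = (7 - 2*357²) + 318980 = (7 - 2*127449) + 318980 = (7 - 254898) + 318980 = -254891 + 318980 = 64089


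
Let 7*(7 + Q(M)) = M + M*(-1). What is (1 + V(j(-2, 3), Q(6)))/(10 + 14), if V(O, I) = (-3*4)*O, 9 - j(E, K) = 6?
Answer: -35/24 ≈ -1.4583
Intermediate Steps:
j(E, K) = 3 (j(E, K) = 9 - 1*6 = 9 - 6 = 3)
Q(M) = -7 (Q(M) = -7 + (M + M*(-1))/7 = -7 + (M - M)/7 = -7 + (⅐)*0 = -7 + 0 = -7)
V(O, I) = -12*O
(1 + V(j(-2, 3), Q(6)))/(10 + 14) = (1 - 12*3)/(10 + 14) = (1 - 36)/24 = (1/24)*(-35) = -35/24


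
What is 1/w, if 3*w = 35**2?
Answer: 3/1225 ≈ 0.0024490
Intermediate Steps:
w = 1225/3 (w = (1/3)*35**2 = (1/3)*1225 = 1225/3 ≈ 408.33)
1/w = 1/(1225/3) = 3/1225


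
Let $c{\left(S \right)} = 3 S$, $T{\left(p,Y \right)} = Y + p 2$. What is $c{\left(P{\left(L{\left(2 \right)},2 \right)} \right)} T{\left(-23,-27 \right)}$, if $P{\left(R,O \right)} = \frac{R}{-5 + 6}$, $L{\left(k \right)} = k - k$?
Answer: $0$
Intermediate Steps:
$L{\left(k \right)} = 0$
$T{\left(p,Y \right)} = Y + 2 p$
$P{\left(R,O \right)} = R$ ($P{\left(R,O \right)} = \frac{R}{1} = 1 R = R$)
$c{\left(P{\left(L{\left(2 \right)},2 \right)} \right)} T{\left(-23,-27 \right)} = 3 \cdot 0 \left(-27 + 2 \left(-23\right)\right) = 0 \left(-27 - 46\right) = 0 \left(-73\right) = 0$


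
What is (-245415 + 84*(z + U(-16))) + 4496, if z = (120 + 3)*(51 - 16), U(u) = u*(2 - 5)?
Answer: 124733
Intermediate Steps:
U(u) = -3*u (U(u) = u*(-3) = -3*u)
z = 4305 (z = 123*35 = 4305)
(-245415 + 84*(z + U(-16))) + 4496 = (-245415 + 84*(4305 - 3*(-16))) + 4496 = (-245415 + 84*(4305 + 48)) + 4496 = (-245415 + 84*4353) + 4496 = (-245415 + 365652) + 4496 = 120237 + 4496 = 124733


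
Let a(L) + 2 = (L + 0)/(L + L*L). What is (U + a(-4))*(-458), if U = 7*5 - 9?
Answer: -32518/3 ≈ -10839.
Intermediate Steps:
U = 26 (U = 35 - 9 = 26)
a(L) = -2 + L/(L + L²) (a(L) = -2 + (L + 0)/(L + L*L) = -2 + L/(L + L²))
(U + a(-4))*(-458) = (26 + (-1 - 2*(-4))/(1 - 4))*(-458) = (26 + (-1 + 8)/(-3))*(-458) = (26 - ⅓*7)*(-458) = (26 - 7/3)*(-458) = (71/3)*(-458) = -32518/3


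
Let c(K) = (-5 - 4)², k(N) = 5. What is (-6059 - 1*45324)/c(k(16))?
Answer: -51383/81 ≈ -634.36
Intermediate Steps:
c(K) = 81 (c(K) = (-9)² = 81)
(-6059 - 1*45324)/c(k(16)) = (-6059 - 1*45324)/81 = (-6059 - 45324)*(1/81) = -51383*1/81 = -51383/81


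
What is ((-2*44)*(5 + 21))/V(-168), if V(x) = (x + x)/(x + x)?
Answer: -2288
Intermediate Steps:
V(x) = 1 (V(x) = (2*x)/((2*x)) = (2*x)*(1/(2*x)) = 1)
((-2*44)*(5 + 21))/V(-168) = ((-2*44)*(5 + 21))/1 = -88*26*1 = -2288*1 = -2288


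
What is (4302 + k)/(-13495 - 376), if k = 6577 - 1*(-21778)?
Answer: -32657/13871 ≈ -2.3543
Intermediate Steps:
k = 28355 (k = 6577 + 21778 = 28355)
(4302 + k)/(-13495 - 376) = (4302 + 28355)/(-13495 - 376) = 32657/(-13871) = 32657*(-1/13871) = -32657/13871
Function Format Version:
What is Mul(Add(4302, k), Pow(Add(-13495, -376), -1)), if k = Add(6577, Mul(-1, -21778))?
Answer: Rational(-32657, 13871) ≈ -2.3543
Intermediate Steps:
k = 28355 (k = Add(6577, 21778) = 28355)
Mul(Add(4302, k), Pow(Add(-13495, -376), -1)) = Mul(Add(4302, 28355), Pow(Add(-13495, -376), -1)) = Mul(32657, Pow(-13871, -1)) = Mul(32657, Rational(-1, 13871)) = Rational(-32657, 13871)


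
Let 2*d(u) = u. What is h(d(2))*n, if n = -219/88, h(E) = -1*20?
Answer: 1095/22 ≈ 49.773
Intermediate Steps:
d(u) = u/2
h(E) = -20
n = -219/88 (n = -219*1/88 = -219/88 ≈ -2.4886)
h(d(2))*n = -20*(-219/88) = 1095/22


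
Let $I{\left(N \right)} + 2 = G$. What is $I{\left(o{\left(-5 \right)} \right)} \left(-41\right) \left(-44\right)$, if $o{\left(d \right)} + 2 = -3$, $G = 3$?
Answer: $1804$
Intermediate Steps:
$o{\left(d \right)} = -5$ ($o{\left(d \right)} = -2 - 3 = -5$)
$I{\left(N \right)} = 1$ ($I{\left(N \right)} = -2 + 3 = 1$)
$I{\left(o{\left(-5 \right)} \right)} \left(-41\right) \left(-44\right) = 1 \left(-41\right) \left(-44\right) = \left(-41\right) \left(-44\right) = 1804$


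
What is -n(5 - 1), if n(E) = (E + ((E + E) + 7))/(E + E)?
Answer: -19/8 ≈ -2.3750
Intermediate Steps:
n(E) = (7 + 3*E)/(2*E) (n(E) = (E + (2*E + 7))/((2*E)) = (E + (7 + 2*E))*(1/(2*E)) = (7 + 3*E)*(1/(2*E)) = (7 + 3*E)/(2*E))
-n(5 - 1) = -(7 + 3*(5 - 1))/(2*(5 - 1)) = -(7 + 3*4)/(2*4) = -(7 + 12)/(2*4) = -19/(2*4) = -1*19/8 = -19/8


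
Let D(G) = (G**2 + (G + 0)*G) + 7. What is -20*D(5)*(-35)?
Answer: 39900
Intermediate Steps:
D(G) = 7 + 2*G**2 (D(G) = (G**2 + G*G) + 7 = (G**2 + G**2) + 7 = 2*G**2 + 7 = 7 + 2*G**2)
-20*D(5)*(-35) = -20*(7 + 2*5**2)*(-35) = -20*(7 + 2*25)*(-35) = -20*(7 + 50)*(-35) = -20*57*(-35) = -1140*(-35) = 39900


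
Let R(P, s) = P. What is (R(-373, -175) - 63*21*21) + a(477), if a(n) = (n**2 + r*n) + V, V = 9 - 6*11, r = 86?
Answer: 240338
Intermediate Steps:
V = -57 (V = 9 - 66 = -57)
a(n) = -57 + n**2 + 86*n (a(n) = (n**2 + 86*n) - 57 = -57 + n**2 + 86*n)
(R(-373, -175) - 63*21*21) + a(477) = (-373 - 63*21*21) + (-57 + 477**2 + 86*477) = (-373 - 1323*21) + (-57 + 227529 + 41022) = (-373 - 27783) + 268494 = -28156 + 268494 = 240338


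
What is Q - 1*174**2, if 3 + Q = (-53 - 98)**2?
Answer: -7478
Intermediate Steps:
Q = 22798 (Q = -3 + (-53 - 98)**2 = -3 + (-151)**2 = -3 + 22801 = 22798)
Q - 1*174**2 = 22798 - 1*174**2 = 22798 - 1*30276 = 22798 - 30276 = -7478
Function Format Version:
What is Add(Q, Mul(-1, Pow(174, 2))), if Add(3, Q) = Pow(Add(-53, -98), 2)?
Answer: -7478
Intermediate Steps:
Q = 22798 (Q = Add(-3, Pow(Add(-53, -98), 2)) = Add(-3, Pow(-151, 2)) = Add(-3, 22801) = 22798)
Add(Q, Mul(-1, Pow(174, 2))) = Add(22798, Mul(-1, Pow(174, 2))) = Add(22798, Mul(-1, 30276)) = Add(22798, -30276) = -7478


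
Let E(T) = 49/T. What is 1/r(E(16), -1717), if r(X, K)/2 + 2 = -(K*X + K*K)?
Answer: -8/47085323 ≈ -1.6990e-7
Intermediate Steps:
r(X, K) = -4 - 2*K² - 2*K*X (r(X, K) = -4 + 2*(-(K*X + K*K)) = -4 + 2*(-(K*X + K²)) = -4 + 2*(-(K² + K*X)) = -4 + 2*(-K² - K*X) = -4 + (-2*K² - 2*K*X) = -4 - 2*K² - 2*K*X)
1/r(E(16), -1717) = 1/(-4 - 2*(-1717)² - 2*(-1717)*49/16) = 1/(-4 - 2*2948089 - 2*(-1717)*49*(1/16)) = 1/(-4 - 5896178 - 2*(-1717)*49/16) = 1/(-4 - 5896178 + 84133/8) = 1/(-47085323/8) = -8/47085323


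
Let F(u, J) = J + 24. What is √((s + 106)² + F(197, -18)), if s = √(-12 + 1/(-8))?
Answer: √(179678 + 848*I*√194)/4 ≈ 106.03 + 3.4812*I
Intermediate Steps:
F(u, J) = 24 + J
s = I*√194/4 (s = √(-12 - ⅛) = √(-97/8) = I*√194/4 ≈ 3.4821*I)
√((s + 106)² + F(197, -18)) = √((I*√194/4 + 106)² + (24 - 18)) = √((106 + I*√194/4)² + 6) = √(6 + (106 + I*√194/4)²)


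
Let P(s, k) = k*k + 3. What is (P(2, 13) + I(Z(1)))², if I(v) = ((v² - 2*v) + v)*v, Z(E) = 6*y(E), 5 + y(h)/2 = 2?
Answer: 2282928400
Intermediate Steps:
y(h) = -6 (y(h) = -10 + 2*2 = -10 + 4 = -6)
P(s, k) = 3 + k² (P(s, k) = k² + 3 = 3 + k²)
Z(E) = -36 (Z(E) = 6*(-6) = -36)
I(v) = v*(v² - v) (I(v) = (v² - v)*v = v*(v² - v))
(P(2, 13) + I(Z(1)))² = ((3 + 13²) + (-36)²*(-1 - 36))² = ((3 + 169) + 1296*(-37))² = (172 - 47952)² = (-47780)² = 2282928400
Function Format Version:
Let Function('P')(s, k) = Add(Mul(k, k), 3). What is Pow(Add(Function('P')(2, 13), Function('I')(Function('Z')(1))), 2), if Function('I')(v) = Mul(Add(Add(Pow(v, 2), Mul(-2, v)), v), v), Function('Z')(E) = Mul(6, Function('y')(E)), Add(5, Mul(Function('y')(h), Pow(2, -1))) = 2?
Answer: 2282928400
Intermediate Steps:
Function('y')(h) = -6 (Function('y')(h) = Add(-10, Mul(2, 2)) = Add(-10, 4) = -6)
Function('P')(s, k) = Add(3, Pow(k, 2)) (Function('P')(s, k) = Add(Pow(k, 2), 3) = Add(3, Pow(k, 2)))
Function('Z')(E) = -36 (Function('Z')(E) = Mul(6, -6) = -36)
Function('I')(v) = Mul(v, Add(Pow(v, 2), Mul(-1, v))) (Function('I')(v) = Mul(Add(Pow(v, 2), Mul(-1, v)), v) = Mul(v, Add(Pow(v, 2), Mul(-1, v))))
Pow(Add(Function('P')(2, 13), Function('I')(Function('Z')(1))), 2) = Pow(Add(Add(3, Pow(13, 2)), Mul(Pow(-36, 2), Add(-1, -36))), 2) = Pow(Add(Add(3, 169), Mul(1296, -37)), 2) = Pow(Add(172, -47952), 2) = Pow(-47780, 2) = 2282928400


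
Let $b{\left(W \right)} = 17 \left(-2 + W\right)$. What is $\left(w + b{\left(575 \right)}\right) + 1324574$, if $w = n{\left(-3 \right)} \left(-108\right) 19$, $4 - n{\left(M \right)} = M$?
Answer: $1319951$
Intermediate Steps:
$n{\left(M \right)} = 4 - M$
$b{\left(W \right)} = -34 + 17 W$
$w = -14364$ ($w = \left(4 - -3\right) \left(-108\right) 19 = \left(4 + 3\right) \left(-108\right) 19 = 7 \left(-108\right) 19 = \left(-756\right) 19 = -14364$)
$\left(w + b{\left(575 \right)}\right) + 1324574 = \left(-14364 + \left(-34 + 17 \cdot 575\right)\right) + 1324574 = \left(-14364 + \left(-34 + 9775\right)\right) + 1324574 = \left(-14364 + 9741\right) + 1324574 = -4623 + 1324574 = 1319951$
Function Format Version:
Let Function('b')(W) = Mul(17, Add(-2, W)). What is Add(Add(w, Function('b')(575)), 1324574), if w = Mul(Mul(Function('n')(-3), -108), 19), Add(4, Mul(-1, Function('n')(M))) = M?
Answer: 1319951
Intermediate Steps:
Function('n')(M) = Add(4, Mul(-1, M))
Function('b')(W) = Add(-34, Mul(17, W))
w = -14364 (w = Mul(Mul(Add(4, Mul(-1, -3)), -108), 19) = Mul(Mul(Add(4, 3), -108), 19) = Mul(Mul(7, -108), 19) = Mul(-756, 19) = -14364)
Add(Add(w, Function('b')(575)), 1324574) = Add(Add(-14364, Add(-34, Mul(17, 575))), 1324574) = Add(Add(-14364, Add(-34, 9775)), 1324574) = Add(Add(-14364, 9741), 1324574) = Add(-4623, 1324574) = 1319951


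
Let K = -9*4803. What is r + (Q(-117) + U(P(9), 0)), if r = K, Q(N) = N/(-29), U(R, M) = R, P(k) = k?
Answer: -1253205/29 ≈ -43214.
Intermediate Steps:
Q(N) = -N/29 (Q(N) = N*(-1/29) = -N/29)
K = -43227
r = -43227
r + (Q(-117) + U(P(9), 0)) = -43227 + (-1/29*(-117) + 9) = -43227 + (117/29 + 9) = -43227 + 378/29 = -1253205/29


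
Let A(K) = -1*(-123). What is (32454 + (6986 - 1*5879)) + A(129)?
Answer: 33684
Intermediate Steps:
A(K) = 123
(32454 + (6986 - 1*5879)) + A(129) = (32454 + (6986 - 1*5879)) + 123 = (32454 + (6986 - 5879)) + 123 = (32454 + 1107) + 123 = 33561 + 123 = 33684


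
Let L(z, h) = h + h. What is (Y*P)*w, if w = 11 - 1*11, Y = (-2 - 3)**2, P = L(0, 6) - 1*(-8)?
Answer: 0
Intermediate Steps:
L(z, h) = 2*h
P = 20 (P = 2*6 - 1*(-8) = 12 + 8 = 20)
Y = 25 (Y = (-5)**2 = 25)
w = 0 (w = 11 - 11 = 0)
(Y*P)*w = (25*20)*0 = 500*0 = 0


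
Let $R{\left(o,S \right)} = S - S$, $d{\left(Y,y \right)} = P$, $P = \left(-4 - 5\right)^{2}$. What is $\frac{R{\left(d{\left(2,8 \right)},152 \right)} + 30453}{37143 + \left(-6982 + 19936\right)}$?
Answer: $\frac{10151}{16699} \approx 0.60788$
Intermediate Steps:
$P = 81$ ($P = \left(-9\right)^{2} = 81$)
$d{\left(Y,y \right)} = 81$
$R{\left(o,S \right)} = 0$
$\frac{R{\left(d{\left(2,8 \right)},152 \right)} + 30453}{37143 + \left(-6982 + 19936\right)} = \frac{0 + 30453}{37143 + \left(-6982 + 19936\right)} = \frac{30453}{37143 + 12954} = \frac{30453}{50097} = 30453 \cdot \frac{1}{50097} = \frac{10151}{16699}$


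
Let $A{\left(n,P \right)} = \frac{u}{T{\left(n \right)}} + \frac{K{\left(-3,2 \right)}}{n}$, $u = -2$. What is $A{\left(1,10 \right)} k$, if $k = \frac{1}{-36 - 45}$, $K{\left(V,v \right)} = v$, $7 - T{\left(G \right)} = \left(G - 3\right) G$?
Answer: $- \frac{16}{729} \approx -0.021948$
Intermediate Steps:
$T{\left(G \right)} = 7 - G \left(-3 + G\right)$ ($T{\left(G \right)} = 7 - \left(G - 3\right) G = 7 - \left(-3 + G\right) G = 7 - G \left(-3 + G\right)$)
$k = - \frac{1}{81}$ ($k = \frac{1}{-81} = - \frac{1}{81} \approx -0.012346$)
$A{\left(n,P \right)} = - \frac{2}{7 - n^{2} + 3 n} + \frac{2}{n}$
$A{\left(1,10 \right)} k = \frac{2 \left(7 - 1^{2} + 2 \cdot 1\right)}{1 \left(7 - 1^{2} + 3 \cdot 1\right)} \left(- \frac{1}{81}\right) = 2 \cdot 1 \frac{1}{7 - 1 + 3} \left(7 - 1 + 2\right) \left(- \frac{1}{81}\right) = 2 \cdot 1 \cdot \frac{1}{9} \cdot 8 \left(- \frac{1}{81}\right) = \frac{16}{9} \left(- \frac{1}{81}\right) = - \frac{16}{729}$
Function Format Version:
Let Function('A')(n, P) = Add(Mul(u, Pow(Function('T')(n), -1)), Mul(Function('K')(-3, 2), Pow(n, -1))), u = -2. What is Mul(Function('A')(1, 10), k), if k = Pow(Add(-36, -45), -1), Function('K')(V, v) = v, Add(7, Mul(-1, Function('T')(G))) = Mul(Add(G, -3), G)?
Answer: Rational(-16, 729) ≈ -0.021948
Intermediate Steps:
Function('T')(G) = Add(7, Mul(-1, G, Add(-3, G))) (Function('T')(G) = Add(7, Mul(-1, Mul(Add(G, -3), G))) = Add(7, Mul(-1, Mul(Add(-3, G), G))) = Add(7, Mul(-1, Mul(G, Add(-3, G)))) = Add(7, Mul(-1, G, Add(-3, G))))
k = Rational(-1, 81) (k = Pow(-81, -1) = Rational(-1, 81) ≈ -0.012346)
Function('A')(n, P) = Add(Mul(-2, Pow(Add(7, Mul(-1, Pow(n, 2)), Mul(3, n)), -1)), Mul(2, Pow(n, -1)))
Mul(Function('A')(1, 10), k) = Mul(Mul(2, Pow(1, -1), Pow(Add(7, Mul(-1, Pow(1, 2)), Mul(3, 1)), -1), Add(7, Mul(-1, Pow(1, 2)), Mul(2, 1))), Rational(-1, 81)) = Mul(Mul(2, 1, Pow(Add(7, Mul(-1, 1), 3), -1), Add(7, Mul(-1, 1), 2)), Rational(-1, 81)) = Mul(Mul(2, 1, Pow(Add(7, -1, 3), -1), Add(7, -1, 2)), Rational(-1, 81)) = Mul(Mul(2, 1, Pow(9, -1), 8), Rational(-1, 81)) = Mul(Mul(2, 1, Rational(1, 9), 8), Rational(-1, 81)) = Mul(Rational(16, 9), Rational(-1, 81)) = Rational(-16, 729)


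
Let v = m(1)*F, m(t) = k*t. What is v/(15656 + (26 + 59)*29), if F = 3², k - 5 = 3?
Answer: 72/18121 ≈ 0.0039733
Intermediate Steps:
k = 8 (k = 5 + 3 = 8)
m(t) = 8*t
F = 9
v = 72 (v = (8*1)*9 = 8*9 = 72)
v/(15656 + (26 + 59)*29) = 72/(15656 + (26 + 59)*29) = 72/(15656 + 85*29) = 72/(15656 + 2465) = 72/18121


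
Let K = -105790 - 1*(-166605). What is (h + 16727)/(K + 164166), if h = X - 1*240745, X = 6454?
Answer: -217564/224981 ≈ -0.96703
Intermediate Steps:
h = -234291 (h = 6454 - 1*240745 = 6454 - 240745 = -234291)
K = 60815 (K = -105790 + 166605 = 60815)
(h + 16727)/(K + 164166) = (-234291 + 16727)/(60815 + 164166) = -217564/224981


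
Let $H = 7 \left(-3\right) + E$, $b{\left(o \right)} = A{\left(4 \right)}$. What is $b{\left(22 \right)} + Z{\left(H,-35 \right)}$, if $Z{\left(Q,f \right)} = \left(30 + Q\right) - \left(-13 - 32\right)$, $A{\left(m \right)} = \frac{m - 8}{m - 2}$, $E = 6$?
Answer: $58$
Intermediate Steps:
$A{\left(m \right)} = \frac{-8 + m}{-2 + m}$
$b{\left(o \right)} = -2$ ($b{\left(o \right)} = \frac{-8 + 4}{-2 + 4} = \frac{1}{2} \left(-4\right) = -2$)
$H = -15$ ($H = 7 \left(-3\right) + 6 = -21 + 6 = -15$)
$Z{\left(Q,f \right)} = 75 + Q$ ($Z{\left(Q,f \right)} = \left(30 + Q\right) - \left(-13 - 32\right) = \left(30 + Q\right) - -45 = \left(30 + Q\right) + 45 = 75 + Q$)
$b{\left(22 \right)} + Z{\left(H,-35 \right)} = -2 + \left(75 - 15\right) = -2 + 60 = 58$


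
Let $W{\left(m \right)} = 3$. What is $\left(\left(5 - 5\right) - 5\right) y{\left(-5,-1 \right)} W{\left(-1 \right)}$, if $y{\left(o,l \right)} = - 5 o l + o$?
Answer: $450$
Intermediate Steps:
$y{\left(o,l \right)} = o - 5 l o$ ($y{\left(o,l \right)} = - 5 l o + o = o - 5 l o$)
$\left(\left(5 - 5\right) - 5\right) y{\left(-5,-1 \right)} W{\left(-1 \right)} = \left(\left(5 - 5\right) - 5\right) \left(- 5 \left(1 - -5\right)\right) 3 = \left(0 - 5\right) \left(- 5 \left(1 + 5\right)\right) 3 = - 5 \left(\left(-5\right) 6\right) 3 = \left(-5\right) \left(-30\right) 3 = 150 \cdot 3 = 450$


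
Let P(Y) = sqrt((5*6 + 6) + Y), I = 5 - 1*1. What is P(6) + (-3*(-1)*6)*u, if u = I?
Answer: 72 + sqrt(42) ≈ 78.481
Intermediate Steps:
I = 4 (I = 5 - 1 = 4)
u = 4
P(Y) = sqrt(36 + Y) (P(Y) = sqrt((30 + 6) + Y) = sqrt(36 + Y))
P(6) + (-3*(-1)*6)*u = sqrt(36 + 6) + (-3*(-1)*6)*4 = sqrt(42) + (3*6)*4 = sqrt(42) + 18*4 = sqrt(42) + 72 = 72 + sqrt(42)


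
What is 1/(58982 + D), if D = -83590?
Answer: -1/24608 ≈ -4.0637e-5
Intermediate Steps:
1/(58982 + D) = 1/(58982 - 83590) = 1/(-24608) = -1/24608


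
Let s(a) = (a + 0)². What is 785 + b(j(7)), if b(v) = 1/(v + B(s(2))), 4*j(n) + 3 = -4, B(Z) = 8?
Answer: 19629/25 ≈ 785.16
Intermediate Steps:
s(a) = a²
j(n) = -7/4 (j(n) = -¾ + (¼)*(-4) = -¾ - 1 = -7/4)
b(v) = 1/(8 + v) (b(v) = 1/(v + 8) = 1/(8 + v))
785 + b(j(7)) = 785 + 1/(8 - 7/4) = 785 + 1/(25/4) = 785 + 4/25 = 19629/25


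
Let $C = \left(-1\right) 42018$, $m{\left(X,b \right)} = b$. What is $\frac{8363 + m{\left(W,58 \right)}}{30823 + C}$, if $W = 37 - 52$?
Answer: $- \frac{8421}{11195} \approx -0.75221$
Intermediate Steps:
$W = -15$
$C = -42018$
$\frac{8363 + m{\left(W,58 \right)}}{30823 + C} = \frac{8363 + 58}{30823 - 42018} = \frac{8421}{-11195} = 8421 \left(- \frac{1}{11195}\right) = - \frac{8421}{11195}$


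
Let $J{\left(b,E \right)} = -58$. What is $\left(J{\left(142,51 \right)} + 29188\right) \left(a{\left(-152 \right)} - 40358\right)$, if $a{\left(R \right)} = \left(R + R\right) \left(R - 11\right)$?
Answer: $267821220$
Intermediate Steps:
$a{\left(R \right)} = 2 R \left(-11 + R\right)$
$\left(J{\left(142,51 \right)} + 29188\right) \left(a{\left(-152 \right)} - 40358\right) = \left(-58 + 29188\right) \left(2 \left(-152\right) \left(-11 - 152\right) - 40358\right) = 29130 \left(2 \left(-152\right) \left(-163\right) - 40358\right) = 29130 \left(49552 - 40358\right) = 29130 \cdot 9194 = 267821220$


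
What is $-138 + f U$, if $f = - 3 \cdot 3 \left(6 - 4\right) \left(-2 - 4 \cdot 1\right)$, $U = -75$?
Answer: $-8238$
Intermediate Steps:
$f = 108$ ($f = - 3 \cdot 3 \cdot 2 \left(-2 - 4\right) = \left(-3\right) 6 \left(-2 - 4\right) = \left(-18\right) \left(-6\right) = 108$)
$-138 + f U = -138 + 108 \left(-75\right) = -138 - 8100 = -8238$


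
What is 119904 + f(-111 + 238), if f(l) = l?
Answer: 120031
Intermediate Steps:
119904 + f(-111 + 238) = 119904 + (-111 + 238) = 119904 + 127 = 120031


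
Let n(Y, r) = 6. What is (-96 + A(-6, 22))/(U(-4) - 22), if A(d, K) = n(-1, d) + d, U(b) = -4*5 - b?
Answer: 48/19 ≈ 2.5263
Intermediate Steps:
U(b) = -20 - b
A(d, K) = 6 + d
(-96 + A(-6, 22))/(U(-4) - 22) = (-96 + (6 - 6))/((-20 - 1*(-4)) - 22) = (-96 + 0)/((-20 + 4) - 22) = -96/(-16 - 22) = -96/(-38) = -96*(-1/38) = 48/19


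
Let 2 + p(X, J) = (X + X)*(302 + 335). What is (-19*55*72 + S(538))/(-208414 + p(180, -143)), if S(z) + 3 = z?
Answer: -1115/312 ≈ -3.5737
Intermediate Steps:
S(z) = -3 + z
p(X, J) = -2 + 1274*X (p(X, J) = -2 + (X + X)*(302 + 335) = -2 + (2*X)*637 = -2 + 1274*X)
(-19*55*72 + S(538))/(-208414 + p(180, -143)) = (-19*55*72 + (-3 + 538))/(-208414 + (-2 + 1274*180)) = (-1045*72 + 535)/(-208414 + (-2 + 229320)) = (-75240 + 535)/(-208414 + 229318) = -74705/20904 = -74705*1/20904 = -1115/312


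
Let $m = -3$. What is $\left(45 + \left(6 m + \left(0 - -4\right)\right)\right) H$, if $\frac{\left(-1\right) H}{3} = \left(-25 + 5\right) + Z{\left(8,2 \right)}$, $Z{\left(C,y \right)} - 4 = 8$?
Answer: $744$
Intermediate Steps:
$Z{\left(C,y \right)} = 12$ ($Z{\left(C,y \right)} = 4 + 8 = 12$)
$H = 24$ ($H = - 3 \left(\left(-25 + 5\right) + 12\right) = - 3 \left(-20 + 12\right) = \left(-3\right) \left(-8\right) = 24$)
$\left(45 + \left(6 m + \left(0 - -4\right)\right)\right) H = \left(45 + \left(6 \left(-3\right) + \left(0 - -4\right)\right)\right) 24 = \left(45 + \left(-18 + \left(0 + 4\right)\right)\right) 24 = \left(45 + \left(-18 + 4\right)\right) 24 = \left(45 - 14\right) 24 = 31 \cdot 24 = 744$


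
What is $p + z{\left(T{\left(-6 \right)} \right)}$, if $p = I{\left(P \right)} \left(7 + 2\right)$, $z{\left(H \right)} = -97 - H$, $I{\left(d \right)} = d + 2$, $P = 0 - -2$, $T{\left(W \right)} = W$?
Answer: $-55$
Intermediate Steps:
$P = 2$ ($P = 0 + 2 = 2$)
$I{\left(d \right)} = 2 + d$
$p = 36$ ($p = \left(2 + 2\right) \left(7 + 2\right) = 4 \cdot 9 = 36$)
$p + z{\left(T{\left(-6 \right)} \right)} = 36 - 91 = -55$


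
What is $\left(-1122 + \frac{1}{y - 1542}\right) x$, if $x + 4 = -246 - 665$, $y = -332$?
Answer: $\frac{1923905535}{1874} \approx 1.0266 \cdot 10^{6}$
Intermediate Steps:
$x = -915$ ($x = -4 - 911 = -915$)
$\left(-1122 + \frac{1}{y - 1542}\right) x = \left(-1122 + \frac{1}{-332 - 1542}\right) \left(-915\right) = \left(-1122 + \frac{1}{-1874}\right) \left(-915\right) = \left(-1122 - \frac{1}{1874}\right) \left(-915\right) = \left(- \frac{2102629}{1874}\right) \left(-915\right) = \frac{1923905535}{1874}$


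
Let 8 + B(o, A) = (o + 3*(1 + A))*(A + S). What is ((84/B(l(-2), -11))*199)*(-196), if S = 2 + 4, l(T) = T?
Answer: -409542/19 ≈ -21555.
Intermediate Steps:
S = 6
B(o, A) = -8 + (6 + A)*(3 + o + 3*A) (B(o, A) = -8 + (o + 3*(1 + A))*(A + 6) = -8 + (o + (3 + 3*A))*(6 + A) = -8 + (3 + o + 3*A)*(6 + A) = -8 + (6 + A)*(3 + o + 3*A))
((84/B(l(-2), -11))*199)*(-196) = ((84/(10 + 3*(-11)² + 6*(-2) + 21*(-11) - 11*(-2)))*199)*(-196) = ((84/(10 + 3*121 - 12 - 231 + 22))*199)*(-196) = ((84/(10 + 363 - 12 - 231 + 22))*199)*(-196) = ((84/152)*199)*(-196) = ((84*(1/152))*199)*(-196) = ((21/38)*199)*(-196) = (4179/38)*(-196) = -409542/19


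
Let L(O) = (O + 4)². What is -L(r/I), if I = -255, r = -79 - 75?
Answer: -1378276/65025 ≈ -21.196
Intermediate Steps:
r = -154
L(O) = (4 + O)²
-L(r/I) = -(4 - 154/(-255))² = -(4 - 154*(-1/255))² = -(4 + 154/255)² = -(1174/255)² = -1*1378276/65025 = -1378276/65025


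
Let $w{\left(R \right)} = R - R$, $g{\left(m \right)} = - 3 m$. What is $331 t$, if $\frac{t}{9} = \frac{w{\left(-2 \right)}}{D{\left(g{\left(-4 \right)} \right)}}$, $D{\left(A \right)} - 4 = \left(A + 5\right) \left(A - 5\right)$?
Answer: $0$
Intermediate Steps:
$w{\left(R \right)} = 0$
$D{\left(A \right)} = 4 + \left(-5 + A\right) \left(5 + A\right)$ ($D{\left(A \right)} = 4 + \left(A + 5\right) \left(A - 5\right) = 4 + \left(5 + A\right) \left(-5 + A\right) = 4 + \left(-5 + A\right) \left(5 + A\right)$)
$t = 0$ ($t = 9 \frac{0}{-21 + \left(\left(-3\right) \left(-4\right)\right)^{2}} = 9 \frac{0}{-21 + 12^{2}} = 9 \frac{0}{-21 + 144} = 9 \cdot \frac{0}{123} = 9 \cdot 0 \cdot \frac{1}{123} = 9 \cdot 0 = 0$)
$331 t = 331 \cdot 0 = 0$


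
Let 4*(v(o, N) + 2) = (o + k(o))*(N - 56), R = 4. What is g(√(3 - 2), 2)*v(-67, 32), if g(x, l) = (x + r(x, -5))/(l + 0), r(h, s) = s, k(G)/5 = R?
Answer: -560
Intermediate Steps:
k(G) = 20 (k(G) = 5*4 = 20)
v(o, N) = -2 + (-56 + N)*(20 + o)/4 (v(o, N) = -2 + ((o + 20)*(N - 56))/4 = -2 + ((20 + o)*(-56 + N))/4 = -2 + ((-56 + N)*(20 + o))/4 = -2 + (-56 + N)*(20 + o)/4)
g(x, l) = (-5 + x)/l (g(x, l) = (x - 5)/(l + 0) = (-5 + x)/l)
g(√(3 - 2), 2)*v(-67, 32) = ((-5 + √(3 - 2))/2)*(-282 - 14*(-67) + 5*32 + (¼)*32*(-67)) = ((-5 + √1)/2)*(-282 + 938 + 160 - 536) = ((-5 + 1)/2)*280 = ((½)*(-4))*280 = -2*280 = -560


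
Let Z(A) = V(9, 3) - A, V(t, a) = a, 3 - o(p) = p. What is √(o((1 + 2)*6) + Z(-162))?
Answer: 5*√6 ≈ 12.247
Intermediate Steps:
o(p) = 3 - p
Z(A) = 3 - A
√(o((1 + 2)*6) + Z(-162)) = √((3 - (1 + 2)*6) + (3 - 1*(-162))) = √((3 - 3*6) + (3 + 162)) = √((3 - 1*18) + 165) = √((3 - 18) + 165) = √(-15 + 165) = √150 = 5*√6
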